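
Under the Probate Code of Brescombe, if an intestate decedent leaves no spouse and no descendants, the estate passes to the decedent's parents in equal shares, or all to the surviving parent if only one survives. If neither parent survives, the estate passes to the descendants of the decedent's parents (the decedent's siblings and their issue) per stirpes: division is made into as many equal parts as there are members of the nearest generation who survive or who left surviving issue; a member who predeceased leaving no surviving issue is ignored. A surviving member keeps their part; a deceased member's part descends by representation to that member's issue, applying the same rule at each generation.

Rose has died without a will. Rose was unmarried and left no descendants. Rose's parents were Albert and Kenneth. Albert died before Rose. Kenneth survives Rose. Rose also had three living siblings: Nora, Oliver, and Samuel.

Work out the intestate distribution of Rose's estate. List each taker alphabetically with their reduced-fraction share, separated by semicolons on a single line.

Only one parent, Kenneth, survives, so Kenneth takes the entire estate. The siblings take nothing because a surviving parent has priority.

Kenneth 1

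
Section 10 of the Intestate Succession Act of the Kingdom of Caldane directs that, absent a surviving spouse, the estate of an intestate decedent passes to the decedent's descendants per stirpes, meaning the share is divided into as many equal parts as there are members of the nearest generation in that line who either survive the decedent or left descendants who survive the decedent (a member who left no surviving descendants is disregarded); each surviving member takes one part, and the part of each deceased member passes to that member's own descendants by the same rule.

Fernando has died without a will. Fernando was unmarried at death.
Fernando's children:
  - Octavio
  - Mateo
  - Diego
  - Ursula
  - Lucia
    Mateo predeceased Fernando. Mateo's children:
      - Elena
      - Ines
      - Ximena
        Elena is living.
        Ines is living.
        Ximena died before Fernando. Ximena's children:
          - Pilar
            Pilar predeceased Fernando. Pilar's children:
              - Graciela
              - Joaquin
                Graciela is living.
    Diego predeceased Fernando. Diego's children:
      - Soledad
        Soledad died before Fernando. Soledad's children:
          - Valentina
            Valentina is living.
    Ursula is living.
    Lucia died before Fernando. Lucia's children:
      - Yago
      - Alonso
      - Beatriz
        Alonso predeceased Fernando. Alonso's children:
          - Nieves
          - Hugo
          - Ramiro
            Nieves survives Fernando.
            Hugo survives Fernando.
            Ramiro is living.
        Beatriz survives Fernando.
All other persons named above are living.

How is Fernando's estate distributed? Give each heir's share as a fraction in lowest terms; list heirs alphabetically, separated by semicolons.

Beatriz 1/15; Elena 1/15; Graciela 1/30; Hugo 1/45; Ines 1/15; Joaquin 1/30; Nieves 1/45; Octavio 1/5; Ramiro 1/45; Ursula 1/5; Valentina 1/5; Yago 1/15

There is no surviving spouse, so the entire estate passes to Fernando's descendants per stirpes.
The estate is divided into 5 equal shares of 1/5 among Octavio, Mateo, Diego, Ursula, Lucia.
Octavio is living and takes 1/5.
Mateo predeceased; the 1/5 allotted to Mateo's branch passes to Mateo's issue by representation.
The 1/5 is divided into 3 equal shares of 1/15 among Elena, Ines, Ximena.
Elena is living and takes 1/15.
Ines is living and takes 1/15.
Ximena predeceased; the 1/15 allotted to Ximena's branch passes to Ximena's issue by representation.
Pilar's line is the sole branch at this level, so the full 1/15 passes to Pilar's issue by representation.
The 1/15 is divided into 2 equal shares of 1/30 among Graciela, Joaquin.
Graciela is living and takes 1/30.
Joaquin is living and takes 1/30.
Diego predeceased; the 1/5 allotted to Diego's branch passes to Diego's issue by representation.
Soledad's line is the sole branch at this level, so the full 1/5 passes to Soledad's issue by representation.
Valentina is the sole taker at this level and receives the full 1/5.
Ursula is living and takes 1/5.
Lucia predeceased; the 1/5 allotted to Lucia's branch passes to Lucia's issue by representation.
The 1/5 is divided into 3 equal shares of 1/15 among Yago, Alonso, Beatriz.
Yago is living and takes 1/15.
Alonso predeceased; the 1/15 allotted to Alonso's branch passes to Alonso's issue by representation.
The 1/15 is divided into 3 equal shares of 1/45 among Nieves, Hugo, Ramiro.
Nieves is living and takes 1/45.
Hugo is living and takes 1/45.
Ramiro is living and takes 1/45.
Beatriz is living and takes 1/15.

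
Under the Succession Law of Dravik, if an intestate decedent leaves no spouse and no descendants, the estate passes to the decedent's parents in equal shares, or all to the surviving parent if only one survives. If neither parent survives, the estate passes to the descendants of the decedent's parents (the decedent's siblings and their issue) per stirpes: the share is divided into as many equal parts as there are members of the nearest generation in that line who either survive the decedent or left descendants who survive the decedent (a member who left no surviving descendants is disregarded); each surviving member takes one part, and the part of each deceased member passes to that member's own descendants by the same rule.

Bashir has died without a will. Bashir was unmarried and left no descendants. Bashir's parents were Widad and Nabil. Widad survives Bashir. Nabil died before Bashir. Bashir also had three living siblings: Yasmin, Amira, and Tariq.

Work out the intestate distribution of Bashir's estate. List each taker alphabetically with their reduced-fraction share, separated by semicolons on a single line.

Only one parent, Widad, survives, so Widad takes the entire estate. The siblings take nothing because a surviving parent has priority.

Widad 1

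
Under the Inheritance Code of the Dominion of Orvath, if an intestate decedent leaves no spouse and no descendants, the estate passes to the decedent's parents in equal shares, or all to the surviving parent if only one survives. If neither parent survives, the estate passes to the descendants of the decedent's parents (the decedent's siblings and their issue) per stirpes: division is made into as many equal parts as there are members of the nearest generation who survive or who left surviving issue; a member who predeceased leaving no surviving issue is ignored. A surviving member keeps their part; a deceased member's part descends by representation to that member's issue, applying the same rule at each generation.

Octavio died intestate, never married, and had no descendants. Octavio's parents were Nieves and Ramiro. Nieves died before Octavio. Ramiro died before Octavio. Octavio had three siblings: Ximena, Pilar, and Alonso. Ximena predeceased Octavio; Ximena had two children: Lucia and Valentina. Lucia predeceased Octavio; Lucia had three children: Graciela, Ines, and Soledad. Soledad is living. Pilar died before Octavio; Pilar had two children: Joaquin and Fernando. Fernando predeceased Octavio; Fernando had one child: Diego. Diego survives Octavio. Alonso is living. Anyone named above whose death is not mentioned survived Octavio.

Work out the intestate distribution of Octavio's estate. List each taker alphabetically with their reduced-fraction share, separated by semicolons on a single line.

Neither parent survives and there are no descendants, so the estate passes to Octavio's siblings and their issue per stirpes.
The estate is divided into 3 equal shares of 1/3 among Ximena, Pilar, Alonso.
Ximena predeceased; the 1/3 allotted to Ximena's branch passes to Ximena's issue by representation.
The 1/3 is divided into 2 equal shares of 1/6 among Lucia, Valentina.
Lucia predeceased; the 1/6 allotted to Lucia's branch passes to Lucia's issue by representation.
The 1/6 is divided into 3 equal shares of 1/18 among Graciela, Ines, Soledad.
Graciela is living and takes 1/18.
Ines is living and takes 1/18.
Soledad is living and takes 1/18.
Valentina is living and takes 1/6.
Pilar predeceased; the 1/3 allotted to Pilar's branch passes to Pilar's issue by representation.
The 1/3 is divided into 2 equal shares of 1/6 among Joaquin, Fernando.
Joaquin is living and takes 1/6.
Fernando predeceased; the 1/6 allotted to Fernando's branch passes to Fernando's issue by representation.
Diego is the sole taker at this level and receives the full 1/6.
Alonso is living and takes 1/3.

Alonso 1/3; Diego 1/6; Graciela 1/18; Ines 1/18; Joaquin 1/6; Soledad 1/18; Valentina 1/6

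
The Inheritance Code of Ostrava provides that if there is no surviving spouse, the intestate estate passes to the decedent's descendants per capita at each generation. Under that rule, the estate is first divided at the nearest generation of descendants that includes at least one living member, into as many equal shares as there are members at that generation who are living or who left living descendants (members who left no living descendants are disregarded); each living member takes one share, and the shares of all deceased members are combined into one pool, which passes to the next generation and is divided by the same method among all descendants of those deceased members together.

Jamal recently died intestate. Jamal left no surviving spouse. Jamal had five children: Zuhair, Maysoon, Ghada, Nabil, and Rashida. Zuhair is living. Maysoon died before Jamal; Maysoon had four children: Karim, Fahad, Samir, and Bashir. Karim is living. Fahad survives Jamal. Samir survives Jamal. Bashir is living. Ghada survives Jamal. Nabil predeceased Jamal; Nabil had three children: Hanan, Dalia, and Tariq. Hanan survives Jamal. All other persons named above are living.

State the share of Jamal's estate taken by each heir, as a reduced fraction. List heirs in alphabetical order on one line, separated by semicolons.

Bashir 2/35; Dalia 2/35; Fahad 2/35; Ghada 1/5; Hanan 2/35; Karim 2/35; Rashida 1/5; Samir 2/35; Tariq 2/35; Zuhair 1/5

There is no surviving spouse, so the entire estate passes to Jamal's descendants per capita at each generation.
At generation 1 (Zuhair, Maysoon, Ghada, Nabil, Rashida) there are 5 shares of (1)/5 = 1/5 each.
Living: Zuhair, Ghada, and Rashida — each takes 1/5.
Deceased: Maysoon and Nabil. Their combined 2/5 is pooled and carried to generation 2.
At generation 2 (Karim, Fahad, Samir, Bashir, Hanan, Dalia, Tariq) there are 7 shares of (2/5)/7 = 2/35 each.
Living: Karim, Fahad, Samir, Bashir, Hanan, Dalia, and Tariq — each takes 2/35.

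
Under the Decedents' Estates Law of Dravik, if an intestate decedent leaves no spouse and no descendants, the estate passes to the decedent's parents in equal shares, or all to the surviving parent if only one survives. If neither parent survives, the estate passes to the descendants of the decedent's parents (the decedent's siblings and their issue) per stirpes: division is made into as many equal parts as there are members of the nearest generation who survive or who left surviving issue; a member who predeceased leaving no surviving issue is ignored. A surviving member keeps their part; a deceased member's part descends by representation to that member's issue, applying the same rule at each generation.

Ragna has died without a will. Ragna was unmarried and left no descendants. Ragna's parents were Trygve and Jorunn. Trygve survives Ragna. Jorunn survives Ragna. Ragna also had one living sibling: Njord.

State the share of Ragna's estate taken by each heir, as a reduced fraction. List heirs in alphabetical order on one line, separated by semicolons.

Both parents survive, so Trygve and Jorunn each take 1/2. The siblings take nothing because a surviving parent has priority.

Jorunn 1/2; Trygve 1/2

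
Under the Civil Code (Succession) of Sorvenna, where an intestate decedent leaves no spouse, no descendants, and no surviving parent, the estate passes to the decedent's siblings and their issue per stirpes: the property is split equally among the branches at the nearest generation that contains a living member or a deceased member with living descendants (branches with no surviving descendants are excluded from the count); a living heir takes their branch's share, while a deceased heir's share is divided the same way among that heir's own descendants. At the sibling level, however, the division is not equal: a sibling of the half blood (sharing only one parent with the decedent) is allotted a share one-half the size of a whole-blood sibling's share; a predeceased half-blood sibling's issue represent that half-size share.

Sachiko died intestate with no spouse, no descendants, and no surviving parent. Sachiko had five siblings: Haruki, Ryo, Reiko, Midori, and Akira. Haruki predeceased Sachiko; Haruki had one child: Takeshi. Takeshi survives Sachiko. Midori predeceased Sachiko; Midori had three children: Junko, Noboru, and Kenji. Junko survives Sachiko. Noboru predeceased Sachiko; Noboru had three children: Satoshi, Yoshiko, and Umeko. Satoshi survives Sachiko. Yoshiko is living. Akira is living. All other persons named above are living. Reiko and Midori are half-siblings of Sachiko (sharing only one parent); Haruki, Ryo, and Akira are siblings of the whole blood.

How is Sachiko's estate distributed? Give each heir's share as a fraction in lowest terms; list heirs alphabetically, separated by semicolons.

No spouse, descendants, or parent survives, so the estate passes to Sachiko's siblings per stirpes.
Half-blood siblings count for one-half the weight of whole-blood siblings at the initial division.
Dividing 1 in proportion to weights (total weight 4): Haruki (weight 1) → 1/4; Ryo (weight 1) → 1/4; Reiko (weight 1/2) → 1/8; Midori (weight 1/2) → 1/8; Akira (weight 1) → 1/4.
Haruki predeceased; the 1/4 allotted to Haruki's branch passes to Haruki's issue by representation.
Takeshi is the sole taker at this level and receives the full 1/4.
Ryo is living and takes 1/4.
Reiko is living and takes 1/8.
Midori predeceased; the 1/8 allotted to Midori's branch passes to Midori's issue by representation.
The 1/8 is divided into 3 equal shares of 1/24 among Junko, Noboru, Kenji.
Junko is living and takes 1/24.
Noboru predeceased; the 1/24 allotted to Noboru's branch passes to Noboru's issue by representation.
The 1/24 is divided into 3 equal shares of 1/72 among Satoshi, Yoshiko, Umeko.
Satoshi is living and takes 1/72.
Yoshiko is living and takes 1/72.
Umeko is living and takes 1/72.
Kenji is living and takes 1/24.
Akira is living and takes 1/4.

Akira 1/4; Junko 1/24; Kenji 1/24; Reiko 1/8; Ryo 1/4; Satoshi 1/72; Takeshi 1/4; Umeko 1/72; Yoshiko 1/72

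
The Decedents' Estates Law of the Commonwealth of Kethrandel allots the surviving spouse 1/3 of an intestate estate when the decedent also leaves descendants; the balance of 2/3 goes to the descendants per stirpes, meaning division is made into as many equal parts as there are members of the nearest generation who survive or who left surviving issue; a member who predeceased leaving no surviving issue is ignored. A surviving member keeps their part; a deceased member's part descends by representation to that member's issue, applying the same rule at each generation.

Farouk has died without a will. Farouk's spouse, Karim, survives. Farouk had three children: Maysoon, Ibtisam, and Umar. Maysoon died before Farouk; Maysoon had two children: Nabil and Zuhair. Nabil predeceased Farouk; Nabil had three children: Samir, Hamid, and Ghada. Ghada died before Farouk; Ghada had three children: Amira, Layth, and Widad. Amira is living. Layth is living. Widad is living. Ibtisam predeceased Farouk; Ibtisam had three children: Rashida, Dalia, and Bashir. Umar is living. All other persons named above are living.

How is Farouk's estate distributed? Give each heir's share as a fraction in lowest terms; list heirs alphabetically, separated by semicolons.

Karim, as surviving spouse, takes 1/3.
The remaining 2/3 passes to Farouk's descendants per stirpes.
The 2/3 is divided into 3 equal shares of 2/9 among Maysoon, Ibtisam, Umar.
Maysoon predeceased; the 2/9 allotted to Maysoon's branch passes to Maysoon's issue by representation.
The 2/9 is divided into 2 equal shares of 1/9 among Nabil, Zuhair.
Nabil predeceased; the 1/9 allotted to Nabil's branch passes to Nabil's issue by representation.
The 1/9 is divided into 3 equal shares of 1/27 among Samir, Hamid, Ghada.
Samir is living and takes 1/27.
Hamid is living and takes 1/27.
Ghada predeceased; the 1/27 allotted to Ghada's branch passes to Ghada's issue by representation.
The 1/27 is divided into 3 equal shares of 1/81 among Amira, Layth, Widad.
Amira is living and takes 1/81.
Layth is living and takes 1/81.
Widad is living and takes 1/81.
Zuhair is living and takes 1/9.
Ibtisam predeceased; the 2/9 allotted to Ibtisam's branch passes to Ibtisam's issue by representation.
The 2/9 is divided into 3 equal shares of 2/27 among Rashida, Dalia, Bashir.
Rashida is living and takes 2/27.
Dalia is living and takes 2/27.
Bashir is living and takes 2/27.
Umar is living and takes 2/9.

Amira 1/81; Bashir 2/27; Dalia 2/27; Hamid 1/27; Karim 1/3; Layth 1/81; Rashida 2/27; Samir 1/27; Umar 2/9; Widad 1/81; Zuhair 1/9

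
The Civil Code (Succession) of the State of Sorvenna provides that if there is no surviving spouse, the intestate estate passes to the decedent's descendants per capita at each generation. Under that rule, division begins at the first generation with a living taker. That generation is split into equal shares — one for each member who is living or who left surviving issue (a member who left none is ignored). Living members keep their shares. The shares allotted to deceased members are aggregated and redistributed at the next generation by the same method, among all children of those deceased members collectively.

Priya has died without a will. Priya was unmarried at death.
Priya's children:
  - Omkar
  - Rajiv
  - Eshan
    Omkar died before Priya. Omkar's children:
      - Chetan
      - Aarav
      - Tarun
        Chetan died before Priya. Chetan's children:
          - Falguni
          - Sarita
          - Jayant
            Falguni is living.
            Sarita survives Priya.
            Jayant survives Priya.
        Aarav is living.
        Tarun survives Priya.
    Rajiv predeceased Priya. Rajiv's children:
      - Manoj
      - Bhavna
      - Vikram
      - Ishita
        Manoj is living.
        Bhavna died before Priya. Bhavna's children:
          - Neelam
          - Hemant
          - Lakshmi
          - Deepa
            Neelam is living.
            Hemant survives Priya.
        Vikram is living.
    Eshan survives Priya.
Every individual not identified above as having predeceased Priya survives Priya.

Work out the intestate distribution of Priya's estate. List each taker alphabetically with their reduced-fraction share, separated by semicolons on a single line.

There is no surviving spouse, so the entire estate passes to Priya's descendants per capita at each generation.
At generation 1 (Omkar, Rajiv, Eshan) there are 3 shares of (1)/3 = 1/3 each.
Living: Eshan — each takes 1/3.
Deceased: Omkar and Rajiv. Their combined 2/3 is pooled and carried to generation 2.
At generation 2 (Chetan, Aarav, Tarun, Manoj, Bhavna, Vikram, Ishita) there are 7 shares of (2/3)/7 = 2/21 each.
Living: Aarav, Tarun, Manoj, Vikram, and Ishita — each takes 2/21.
Deceased: Chetan and Bhavna. Their combined 4/21 is pooled and carried to generation 3.
At generation 3 (Falguni, Sarita, Jayant, Neelam, Hemant, Lakshmi, Deepa) there are 7 shares of (4/21)/7 = 4/147 each.
Living: Falguni, Sarita, Jayant, Neelam, Hemant, Lakshmi, and Deepa — each takes 4/147.

Aarav 2/21; Deepa 4/147; Eshan 1/3; Falguni 4/147; Hemant 4/147; Ishita 2/21; Jayant 4/147; Lakshmi 4/147; Manoj 2/21; Neelam 4/147; Sarita 4/147; Tarun 2/21; Vikram 2/21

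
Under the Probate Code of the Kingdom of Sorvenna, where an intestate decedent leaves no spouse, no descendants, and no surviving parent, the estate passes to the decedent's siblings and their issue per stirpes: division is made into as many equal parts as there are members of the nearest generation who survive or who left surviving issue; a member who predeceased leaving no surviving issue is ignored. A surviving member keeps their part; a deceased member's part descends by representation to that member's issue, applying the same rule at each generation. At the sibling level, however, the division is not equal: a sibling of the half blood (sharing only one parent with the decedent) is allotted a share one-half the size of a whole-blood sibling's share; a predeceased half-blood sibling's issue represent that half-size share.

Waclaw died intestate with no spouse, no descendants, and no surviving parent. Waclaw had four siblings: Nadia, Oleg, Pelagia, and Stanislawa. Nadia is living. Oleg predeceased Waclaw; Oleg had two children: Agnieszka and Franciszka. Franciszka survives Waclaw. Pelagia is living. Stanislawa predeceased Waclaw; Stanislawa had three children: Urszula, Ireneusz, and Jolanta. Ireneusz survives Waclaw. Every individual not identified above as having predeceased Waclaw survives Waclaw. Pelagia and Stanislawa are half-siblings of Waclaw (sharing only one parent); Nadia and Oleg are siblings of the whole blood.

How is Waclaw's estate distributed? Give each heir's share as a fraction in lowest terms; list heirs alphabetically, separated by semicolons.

Agnieszka 1/6; Franciszka 1/6; Ireneusz 1/18; Jolanta 1/18; Nadia 1/3; Pelagia 1/6; Urszula 1/18

No spouse, descendants, or parent survives, so the estate passes to Waclaw's siblings per stirpes.
Half-blood siblings count for one-half the weight of whole-blood siblings at the initial division.
Dividing 1 in proportion to weights (total weight 3): Nadia (weight 1) → 1/3; Oleg (weight 1) → 1/3; Pelagia (weight 1/2) → 1/6; Stanislawa (weight 1/2) → 1/6.
Nadia is living and takes 1/3.
Oleg predeceased; the 1/3 allotted to Oleg's branch passes to Oleg's issue by representation.
The 1/3 is divided into 2 equal shares of 1/6 among Agnieszka, Franciszka.
Agnieszka is living and takes 1/6.
Franciszka is living and takes 1/6.
Pelagia is living and takes 1/6.
Stanislawa predeceased; the 1/6 allotted to Stanislawa's branch passes to Stanislawa's issue by representation.
The 1/6 is divided into 3 equal shares of 1/18 among Urszula, Ireneusz, Jolanta.
Urszula is living and takes 1/18.
Ireneusz is living and takes 1/18.
Jolanta is living and takes 1/18.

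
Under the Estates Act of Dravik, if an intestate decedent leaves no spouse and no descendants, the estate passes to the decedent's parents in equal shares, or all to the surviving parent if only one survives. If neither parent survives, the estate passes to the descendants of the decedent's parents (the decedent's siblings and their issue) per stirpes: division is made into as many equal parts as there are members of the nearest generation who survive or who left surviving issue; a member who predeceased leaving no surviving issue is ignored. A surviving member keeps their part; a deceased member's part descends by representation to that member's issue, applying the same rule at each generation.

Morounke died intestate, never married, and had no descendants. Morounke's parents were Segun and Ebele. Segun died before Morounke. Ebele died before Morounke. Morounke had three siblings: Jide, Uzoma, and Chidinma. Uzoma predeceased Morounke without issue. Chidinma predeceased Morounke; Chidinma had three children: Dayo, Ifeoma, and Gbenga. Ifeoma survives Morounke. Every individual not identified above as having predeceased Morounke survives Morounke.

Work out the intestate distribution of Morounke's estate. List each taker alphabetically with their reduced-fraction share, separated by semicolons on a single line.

Neither parent survives and there are no descendants, so the estate passes to Morounke's siblings and their issue per stirpes.
Uzoma left no surviving issue, so that branch lapses and is disregarded.
The estate is divided into 2 equal shares of 1/2 among Jide, Chidinma.
Jide is living and takes 1/2.
Chidinma predeceased; the 1/2 allotted to Chidinma's branch passes to Chidinma's issue by representation.
The 1/2 is divided into 3 equal shares of 1/6 among Dayo, Ifeoma, Gbenga.
Dayo is living and takes 1/6.
Ifeoma is living and takes 1/6.
Gbenga is living and takes 1/6.

Dayo 1/6; Gbenga 1/6; Ifeoma 1/6; Jide 1/2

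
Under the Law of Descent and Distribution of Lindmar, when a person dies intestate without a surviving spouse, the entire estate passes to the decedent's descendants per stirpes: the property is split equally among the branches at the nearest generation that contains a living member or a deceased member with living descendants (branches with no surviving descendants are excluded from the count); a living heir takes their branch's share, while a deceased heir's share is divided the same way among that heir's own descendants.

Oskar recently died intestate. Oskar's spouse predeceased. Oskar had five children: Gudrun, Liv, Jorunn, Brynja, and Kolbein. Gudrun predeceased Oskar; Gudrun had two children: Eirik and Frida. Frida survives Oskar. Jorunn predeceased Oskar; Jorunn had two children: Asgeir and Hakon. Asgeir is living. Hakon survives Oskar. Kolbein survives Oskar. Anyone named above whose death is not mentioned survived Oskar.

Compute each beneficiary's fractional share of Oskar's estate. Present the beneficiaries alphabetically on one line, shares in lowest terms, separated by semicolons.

Asgeir 1/10; Brynja 1/5; Eirik 1/10; Frida 1/10; Hakon 1/10; Kolbein 1/5; Liv 1/5

There is no surviving spouse, so the entire estate passes to Oskar's descendants per stirpes.
The estate is divided into 5 equal shares of 1/5 among Gudrun, Liv, Jorunn, Brynja, Kolbein.
Gudrun predeceased; the 1/5 allotted to Gudrun's branch passes to Gudrun's issue by representation.
The 1/5 is divided into 2 equal shares of 1/10 among Eirik, Frida.
Eirik is living and takes 1/10.
Frida is living and takes 1/10.
Liv is living and takes 1/5.
Jorunn predeceased; the 1/5 allotted to Jorunn's branch passes to Jorunn's issue by representation.
The 1/5 is divided into 2 equal shares of 1/10 among Asgeir, Hakon.
Asgeir is living and takes 1/10.
Hakon is living and takes 1/10.
Brynja is living and takes 1/5.
Kolbein is living and takes 1/5.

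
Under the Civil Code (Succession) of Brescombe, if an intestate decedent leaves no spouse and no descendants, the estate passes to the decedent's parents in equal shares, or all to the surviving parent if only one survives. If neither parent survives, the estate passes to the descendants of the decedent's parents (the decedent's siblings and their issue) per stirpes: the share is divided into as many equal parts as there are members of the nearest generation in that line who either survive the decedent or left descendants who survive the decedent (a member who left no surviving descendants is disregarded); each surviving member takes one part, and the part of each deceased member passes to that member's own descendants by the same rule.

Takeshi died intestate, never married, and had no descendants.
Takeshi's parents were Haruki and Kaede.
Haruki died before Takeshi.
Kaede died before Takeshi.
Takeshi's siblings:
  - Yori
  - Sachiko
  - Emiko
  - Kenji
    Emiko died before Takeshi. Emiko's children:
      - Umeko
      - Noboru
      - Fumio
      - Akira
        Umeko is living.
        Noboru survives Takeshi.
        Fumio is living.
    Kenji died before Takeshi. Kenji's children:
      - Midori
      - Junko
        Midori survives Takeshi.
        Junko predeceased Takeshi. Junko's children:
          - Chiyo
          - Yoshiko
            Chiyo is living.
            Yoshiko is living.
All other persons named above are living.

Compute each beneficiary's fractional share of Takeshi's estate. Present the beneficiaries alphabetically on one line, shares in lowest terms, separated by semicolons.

Akira 1/16; Chiyo 1/16; Fumio 1/16; Midori 1/8; Noboru 1/16; Sachiko 1/4; Umeko 1/16; Yori 1/4; Yoshiko 1/16

Neither parent survives and there are no descendants, so the estate passes to Takeshi's siblings and their issue per stirpes.
The estate is divided into 4 equal shares of 1/4 among Yori, Sachiko, Emiko, Kenji.
Yori is living and takes 1/4.
Sachiko is living and takes 1/4.
Emiko predeceased; the 1/4 allotted to Emiko's branch passes to Emiko's issue by representation.
The 1/4 is divided into 4 equal shares of 1/16 among Umeko, Noboru, Fumio, Akira.
Umeko is living and takes 1/16.
Noboru is living and takes 1/16.
Fumio is living and takes 1/16.
Akira is living and takes 1/16.
Kenji predeceased; the 1/4 allotted to Kenji's branch passes to Kenji's issue by representation.
The 1/4 is divided into 2 equal shares of 1/8 among Midori, Junko.
Midori is living and takes 1/8.
Junko predeceased; the 1/8 allotted to Junko's branch passes to Junko's issue by representation.
The 1/8 is divided into 2 equal shares of 1/16 among Chiyo, Yoshiko.
Chiyo is living and takes 1/16.
Yoshiko is living and takes 1/16.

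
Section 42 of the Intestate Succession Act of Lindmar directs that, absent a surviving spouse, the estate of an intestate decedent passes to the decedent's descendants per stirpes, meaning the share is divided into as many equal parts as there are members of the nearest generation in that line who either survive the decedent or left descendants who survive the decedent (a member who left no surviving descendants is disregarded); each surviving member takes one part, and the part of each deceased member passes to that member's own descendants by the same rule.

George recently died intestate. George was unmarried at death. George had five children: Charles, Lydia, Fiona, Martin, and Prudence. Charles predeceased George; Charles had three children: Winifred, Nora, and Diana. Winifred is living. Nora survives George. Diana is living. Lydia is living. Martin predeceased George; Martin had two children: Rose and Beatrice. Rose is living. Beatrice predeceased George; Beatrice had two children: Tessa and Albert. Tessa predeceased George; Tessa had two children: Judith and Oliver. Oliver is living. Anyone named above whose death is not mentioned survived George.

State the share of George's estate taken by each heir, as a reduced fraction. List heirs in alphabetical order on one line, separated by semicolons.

There is no surviving spouse, so the entire estate passes to George's descendants per stirpes.
The estate is divided into 5 equal shares of 1/5 among Charles, Lydia, Fiona, Martin, Prudence.
Charles predeceased; the 1/5 allotted to Charles's branch passes to Charles's issue by representation.
The 1/5 is divided into 3 equal shares of 1/15 among Winifred, Nora, Diana.
Winifred is living and takes 1/15.
Nora is living and takes 1/15.
Diana is living and takes 1/15.
Lydia is living and takes 1/5.
Fiona is living and takes 1/5.
Martin predeceased; the 1/5 allotted to Martin's branch passes to Martin's issue by representation.
The 1/5 is divided into 2 equal shares of 1/10 among Rose, Beatrice.
Rose is living and takes 1/10.
Beatrice predeceased; the 1/10 allotted to Beatrice's branch passes to Beatrice's issue by representation.
The 1/10 is divided into 2 equal shares of 1/20 among Tessa, Albert.
Tessa predeceased; the 1/20 allotted to Tessa's branch passes to Tessa's issue by representation.
The 1/20 is divided into 2 equal shares of 1/40 among Judith, Oliver.
Judith is living and takes 1/40.
Oliver is living and takes 1/40.
Albert is living and takes 1/20.
Prudence is living and takes 1/5.

Albert 1/20; Diana 1/15; Fiona 1/5; Judith 1/40; Lydia 1/5; Nora 1/15; Oliver 1/40; Prudence 1/5; Rose 1/10; Winifred 1/15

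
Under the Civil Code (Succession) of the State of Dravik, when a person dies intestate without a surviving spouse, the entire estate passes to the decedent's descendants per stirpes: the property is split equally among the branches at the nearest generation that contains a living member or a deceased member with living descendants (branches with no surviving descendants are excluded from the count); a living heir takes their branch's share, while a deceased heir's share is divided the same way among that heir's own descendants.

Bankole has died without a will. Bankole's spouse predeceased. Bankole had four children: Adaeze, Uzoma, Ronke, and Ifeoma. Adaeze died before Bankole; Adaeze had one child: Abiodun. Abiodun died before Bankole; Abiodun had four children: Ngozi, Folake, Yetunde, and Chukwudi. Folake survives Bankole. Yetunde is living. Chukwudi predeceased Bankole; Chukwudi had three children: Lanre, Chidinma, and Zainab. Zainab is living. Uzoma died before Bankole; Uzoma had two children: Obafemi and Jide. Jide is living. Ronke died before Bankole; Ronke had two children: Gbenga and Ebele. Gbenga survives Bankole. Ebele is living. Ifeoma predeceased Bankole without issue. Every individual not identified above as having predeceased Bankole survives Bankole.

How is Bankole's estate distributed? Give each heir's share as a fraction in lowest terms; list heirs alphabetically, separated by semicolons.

Chidinma 1/36; Ebele 1/6; Folake 1/12; Gbenga 1/6; Jide 1/6; Lanre 1/36; Ngozi 1/12; Obafemi 1/6; Yetunde 1/12; Zainab 1/36

There is no surviving spouse, so the entire estate passes to Bankole's descendants per stirpes.
Ifeoma left no surviving issue, so that branch lapses and is disregarded.
The estate is divided into 3 equal shares of 1/3 among Adaeze, Uzoma, Ronke.
Adaeze predeceased; the 1/3 allotted to Adaeze's branch passes to Adaeze's issue by representation.
Abiodun's line is the sole branch at this level, so the full 1/3 passes to Abiodun's issue by representation.
The 1/3 is divided into 4 equal shares of 1/12 among Ngozi, Folake, Yetunde, Chukwudi.
Ngozi is living and takes 1/12.
Folake is living and takes 1/12.
Yetunde is living and takes 1/12.
Chukwudi predeceased; the 1/12 allotted to Chukwudi's branch passes to Chukwudi's issue by representation.
The 1/12 is divided into 3 equal shares of 1/36 among Lanre, Chidinma, Zainab.
Lanre is living and takes 1/36.
Chidinma is living and takes 1/36.
Zainab is living and takes 1/36.
Uzoma predeceased; the 1/3 allotted to Uzoma's branch passes to Uzoma's issue by representation.
The 1/3 is divided into 2 equal shares of 1/6 among Obafemi, Jide.
Obafemi is living and takes 1/6.
Jide is living and takes 1/6.
Ronke predeceased; the 1/3 allotted to Ronke's branch passes to Ronke's issue by representation.
The 1/3 is divided into 2 equal shares of 1/6 among Gbenga, Ebele.
Gbenga is living and takes 1/6.
Ebele is living and takes 1/6.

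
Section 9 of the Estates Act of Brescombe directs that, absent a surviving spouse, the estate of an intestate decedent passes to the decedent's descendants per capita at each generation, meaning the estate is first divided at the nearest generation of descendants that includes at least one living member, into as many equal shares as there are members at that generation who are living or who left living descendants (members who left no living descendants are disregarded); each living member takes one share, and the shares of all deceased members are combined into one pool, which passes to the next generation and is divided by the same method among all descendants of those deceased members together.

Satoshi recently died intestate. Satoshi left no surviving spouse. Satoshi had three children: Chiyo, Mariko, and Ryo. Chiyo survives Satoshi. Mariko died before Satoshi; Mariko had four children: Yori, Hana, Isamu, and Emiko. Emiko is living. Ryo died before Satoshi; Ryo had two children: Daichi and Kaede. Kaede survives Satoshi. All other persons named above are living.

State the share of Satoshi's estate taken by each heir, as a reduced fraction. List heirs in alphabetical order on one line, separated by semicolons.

There is no surviving spouse, so the entire estate passes to Satoshi's descendants per capita at each generation.
At generation 1 (Chiyo, Mariko, Ryo) there are 3 shares of (1)/3 = 1/3 each.
Living: Chiyo — each takes 1/3.
Deceased: Mariko and Ryo. Their combined 2/3 is pooled and carried to generation 2.
At generation 2 (Yori, Hana, Isamu, Emiko, Daichi, Kaede) there are 6 shares of (2/3)/6 = 1/9 each.
Living: Yori, Hana, Isamu, Emiko, Daichi, and Kaede — each takes 1/9.

Chiyo 1/3; Daichi 1/9; Emiko 1/9; Hana 1/9; Isamu 1/9; Kaede 1/9; Yori 1/9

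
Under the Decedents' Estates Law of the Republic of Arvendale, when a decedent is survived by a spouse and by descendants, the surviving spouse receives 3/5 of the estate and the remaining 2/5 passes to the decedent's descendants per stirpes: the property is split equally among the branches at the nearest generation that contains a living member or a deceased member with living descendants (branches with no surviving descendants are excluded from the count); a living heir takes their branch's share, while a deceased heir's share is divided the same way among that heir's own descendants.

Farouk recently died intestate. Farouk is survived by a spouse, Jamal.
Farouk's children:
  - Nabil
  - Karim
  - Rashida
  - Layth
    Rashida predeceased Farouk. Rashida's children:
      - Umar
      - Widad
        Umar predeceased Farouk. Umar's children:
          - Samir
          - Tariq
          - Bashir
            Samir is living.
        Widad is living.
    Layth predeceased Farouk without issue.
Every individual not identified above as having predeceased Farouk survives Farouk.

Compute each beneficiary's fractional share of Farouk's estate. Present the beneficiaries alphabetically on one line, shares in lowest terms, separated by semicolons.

Jamal, as surviving spouse, takes 3/5.
The remaining 2/5 passes to Farouk's descendants per stirpes.
Layth left no surviving issue, so that branch lapses and is disregarded.
The 2/5 is divided into 3 equal shares of 2/15 among Nabil, Karim, Rashida.
Nabil is living and takes 2/15.
Karim is living and takes 2/15.
Rashida predeceased; the 2/15 allotted to Rashida's branch passes to Rashida's issue by representation.
The 2/15 is divided into 2 equal shares of 1/15 among Umar, Widad.
Umar predeceased; the 1/15 allotted to Umar's branch passes to Umar's issue by representation.
The 1/15 is divided into 3 equal shares of 1/45 among Samir, Tariq, Bashir.
Samir is living and takes 1/45.
Tariq is living and takes 1/45.
Bashir is living and takes 1/45.
Widad is living and takes 1/15.

Bashir 1/45; Jamal 3/5; Karim 2/15; Nabil 2/15; Samir 1/45; Tariq 1/45; Widad 1/15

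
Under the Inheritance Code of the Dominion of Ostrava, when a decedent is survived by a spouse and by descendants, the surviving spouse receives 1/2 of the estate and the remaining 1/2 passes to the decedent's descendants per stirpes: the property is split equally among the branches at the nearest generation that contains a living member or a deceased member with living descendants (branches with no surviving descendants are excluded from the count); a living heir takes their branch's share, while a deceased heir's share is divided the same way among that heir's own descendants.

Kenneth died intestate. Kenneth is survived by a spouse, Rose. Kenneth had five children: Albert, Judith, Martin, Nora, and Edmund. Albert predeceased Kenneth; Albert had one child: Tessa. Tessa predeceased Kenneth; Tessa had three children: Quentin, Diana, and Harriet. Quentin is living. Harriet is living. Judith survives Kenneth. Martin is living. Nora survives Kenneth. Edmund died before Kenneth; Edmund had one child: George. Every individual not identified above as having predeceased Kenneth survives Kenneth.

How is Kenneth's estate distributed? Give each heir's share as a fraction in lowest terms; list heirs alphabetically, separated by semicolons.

Diana 1/30; George 1/10; Harriet 1/30; Judith 1/10; Martin 1/10; Nora 1/10; Quentin 1/30; Rose 1/2

Rose, as surviving spouse, takes 1/2.
The remaining 1/2 passes to Kenneth's descendants per stirpes.
The 1/2 is divided into 5 equal shares of 1/10 among Albert, Judith, Martin, Nora, Edmund.
Albert predeceased; the 1/10 allotted to Albert's branch passes to Albert's issue by representation.
Tessa's line is the sole branch at this level, so the full 1/10 passes to Tessa's issue by representation.
The 1/10 is divided into 3 equal shares of 1/30 among Quentin, Diana, Harriet.
Quentin is living and takes 1/30.
Diana is living and takes 1/30.
Harriet is living and takes 1/30.
Judith is living and takes 1/10.
Martin is living and takes 1/10.
Nora is living and takes 1/10.
Edmund predeceased; the 1/10 allotted to Edmund's branch passes to Edmund's issue by representation.
George is the sole taker at this level and receives the full 1/10.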